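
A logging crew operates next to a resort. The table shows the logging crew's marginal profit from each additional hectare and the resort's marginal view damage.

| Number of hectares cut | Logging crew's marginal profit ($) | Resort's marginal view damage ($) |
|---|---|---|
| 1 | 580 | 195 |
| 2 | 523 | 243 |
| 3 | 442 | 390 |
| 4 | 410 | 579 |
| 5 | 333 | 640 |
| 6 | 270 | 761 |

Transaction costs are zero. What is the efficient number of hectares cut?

3

Bargaining reaches the level where marginal profit last exceeds marginal view damage.
That holds through level 3 (442 ≥ 390) but not at 4 (410 < 579).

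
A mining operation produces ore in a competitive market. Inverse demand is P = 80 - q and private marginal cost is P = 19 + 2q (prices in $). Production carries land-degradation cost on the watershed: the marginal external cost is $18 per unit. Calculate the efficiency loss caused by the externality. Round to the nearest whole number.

Market equilibrium (private): 19 + 2q = 80 - q → q_m = 20.3333.
Social marginal cost = private MC + MEC = 37 + 2q.
Set SMC = demand: 37 + 2q = 80 - q → q* = 14.3333.
The loss is the area between SMC and demand from q* to q_m; with linear curves that's a triangle of height MEC(q_m).
DWL = ½ × 6.0000 × 18.0000 = 54.0000.

DWL = $54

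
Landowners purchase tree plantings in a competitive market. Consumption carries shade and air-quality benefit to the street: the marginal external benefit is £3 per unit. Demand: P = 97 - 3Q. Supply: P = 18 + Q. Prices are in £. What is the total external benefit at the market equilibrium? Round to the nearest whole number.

£59

Market equilibrium (private): 18 + Q = 97 - 3Q → Q_m = 19.7500.
Total external benefit = MEB × Q_m = 3 × 19.7500 = 59.2500.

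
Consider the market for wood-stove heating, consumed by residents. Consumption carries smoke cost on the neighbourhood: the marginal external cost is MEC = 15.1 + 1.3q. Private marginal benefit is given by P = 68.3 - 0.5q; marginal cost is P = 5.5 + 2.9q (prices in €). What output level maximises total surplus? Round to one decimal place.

q* = 10.1

Social marginal benefit = demand − MEC = 53.2 - 1.8q.
Set SMB = MC: 53.2 - 1.8q = 5.5 + 2.9q → q* = 10.1489.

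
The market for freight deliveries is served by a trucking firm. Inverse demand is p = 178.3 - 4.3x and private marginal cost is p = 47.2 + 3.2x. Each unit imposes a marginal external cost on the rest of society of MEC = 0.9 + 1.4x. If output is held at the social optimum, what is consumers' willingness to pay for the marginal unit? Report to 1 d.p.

P = 115.4

Social marginal cost = private MC + MEC = 48.1 + 4.6x.
Set SMC = demand: 48.1 + 4.6x = 178.3 - 4.3x → x* = 14.6292.
Consumer price on the demand curve at x*: 178.3 − 4.3×14.6292 = 115.3944.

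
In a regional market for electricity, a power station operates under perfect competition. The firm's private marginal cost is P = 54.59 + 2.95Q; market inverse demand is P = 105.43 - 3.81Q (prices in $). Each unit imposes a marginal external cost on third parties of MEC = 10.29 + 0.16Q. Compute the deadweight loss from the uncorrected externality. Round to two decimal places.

Market equilibrium (private): 54.59 + 2.95Q = 105.43 - 3.81Q → Q_m = 7.5207.
Social marginal cost = private MC + MEC = 64.88 + 3.11Q.
Set SMC = demand: 64.88 + 3.11Q = 105.43 - 3.81Q → Q* = 5.8598.
Height of the DWL triangle at Q_m is SMC(Q_m) − demand(Q_m) = MEC(Q_m) = 11.4933.
DWL = ½ × 1.6609 × 11.4933 = 9.5446.

DWL = $9.54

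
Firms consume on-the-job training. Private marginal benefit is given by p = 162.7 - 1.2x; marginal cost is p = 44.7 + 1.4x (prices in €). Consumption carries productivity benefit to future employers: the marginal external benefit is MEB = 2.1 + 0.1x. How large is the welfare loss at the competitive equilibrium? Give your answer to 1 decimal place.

DWL = €8.8

Market equilibrium (private): 44.7 + 1.4x = 162.7 - 1.2x → x_m = 45.3846.
Social marginal benefit = demand + MEB = 164.8 - 1.1x.
Set SMB = MC: 164.8 - 1.1x = 44.7 + 1.4x → x* = 48.0400.
Between x* and x_m the wedge SMB − MC runs linearly from 0 to MEB(x_m), so the loss is a triangle.
DWL = ½ × 2.6554 × 6.6385 = 8.8139.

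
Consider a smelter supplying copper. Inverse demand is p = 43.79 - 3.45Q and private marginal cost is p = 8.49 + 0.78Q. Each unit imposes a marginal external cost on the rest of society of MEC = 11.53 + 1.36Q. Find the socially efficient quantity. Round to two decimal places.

Social marginal cost = private MC + MEC = 20.02 + 2.14Q.
Set SMC = demand: 20.02 + 2.14Q = 43.79 - 3.45Q → Q* = 4.2522.

Q* = 4.25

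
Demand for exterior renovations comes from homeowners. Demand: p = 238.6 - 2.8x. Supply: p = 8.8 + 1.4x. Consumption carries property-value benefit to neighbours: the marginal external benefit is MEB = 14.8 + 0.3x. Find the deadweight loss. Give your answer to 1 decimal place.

Market equilibrium (private): 8.8 + 1.4x = 238.6 - 2.8x → x_m = 54.7143.
Social marginal benefit = demand + MEB = 253.4 - 2.5x.
Set SMB = MC: 253.4 - 2.5x = 8.8 + 1.4x → x* = 62.7179.
The loss is the area between SMB and MC from x* to x_m; with linear curves that's a triangle of height MEB(x_m).
DWL = ½ × 8.0036 × 31.2143 = 124.9134.

DWL = 124.9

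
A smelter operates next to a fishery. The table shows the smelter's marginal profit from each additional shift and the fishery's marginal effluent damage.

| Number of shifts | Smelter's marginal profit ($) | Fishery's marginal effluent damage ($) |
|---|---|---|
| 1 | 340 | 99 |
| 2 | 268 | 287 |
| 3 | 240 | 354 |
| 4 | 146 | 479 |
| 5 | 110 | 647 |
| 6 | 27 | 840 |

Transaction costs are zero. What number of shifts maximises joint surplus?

1

Bargaining reaches the level where marginal profit last exceeds marginal effluent damage.
That holds through level 1 (340 ≥ 99) but not at 2 (268 < 287).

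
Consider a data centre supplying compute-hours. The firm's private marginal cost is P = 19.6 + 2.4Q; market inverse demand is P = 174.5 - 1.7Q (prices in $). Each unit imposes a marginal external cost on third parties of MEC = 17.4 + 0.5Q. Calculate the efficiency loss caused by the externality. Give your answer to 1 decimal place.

DWL = $143.2

Market equilibrium (private): 19.6 + 2.4Q = 174.5 - 1.7Q → Q_m = 37.7805.
Social marginal cost = private MC + MEC = 37.0 + 2.9Q.
Set SMC = demand: 37.0 + 2.9Q = 174.5 - 1.7Q → Q* = 29.8913.
Between Q* and Q_m the wedge SMC − demand runs linearly from 0 to MEC(Q_m), so the loss is a triangle.
DWL = ½ × 7.8892 × 36.2902 = 143.1503.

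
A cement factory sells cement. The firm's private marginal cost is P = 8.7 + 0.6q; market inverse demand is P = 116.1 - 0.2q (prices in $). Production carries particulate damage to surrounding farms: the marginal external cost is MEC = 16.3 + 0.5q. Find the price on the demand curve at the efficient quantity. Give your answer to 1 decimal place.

Social marginal cost = private MC + MEC = 25.0 + 1.1q.
Set SMC = demand: 25.0 + 1.1q = 116.1 - 0.2q → q* = 70.0769.
Consumer price on the demand curve at q*: 116.1 − 0.2×70.0769 = 102.0846.

P = $102.1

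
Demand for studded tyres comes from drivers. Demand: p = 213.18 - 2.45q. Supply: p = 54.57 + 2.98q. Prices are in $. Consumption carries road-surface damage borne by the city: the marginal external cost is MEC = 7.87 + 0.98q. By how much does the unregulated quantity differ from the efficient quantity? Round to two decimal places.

Market equilibrium (private): 54.57 + 2.98q = 213.18 - 2.45q → q_m = 29.2099.
Social marginal benefit = demand − MEC = 205.31 - 3.43q.
Set SMB = MC: 205.31 - 3.43q = 54.57 + 2.98q → q* = 23.5164.
Gap = |29.2099 − 23.5164| = 5.6935.

5.69 units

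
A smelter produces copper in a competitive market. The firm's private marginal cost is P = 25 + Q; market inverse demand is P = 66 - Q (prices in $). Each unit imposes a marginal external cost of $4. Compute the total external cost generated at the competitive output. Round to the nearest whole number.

Market equilibrium (private): 25 + Q = 66 - Q → Q_m = 20.5000.
Total external cost = MEC × Q_m = 4 × 20.5000 = 82.0000.

$82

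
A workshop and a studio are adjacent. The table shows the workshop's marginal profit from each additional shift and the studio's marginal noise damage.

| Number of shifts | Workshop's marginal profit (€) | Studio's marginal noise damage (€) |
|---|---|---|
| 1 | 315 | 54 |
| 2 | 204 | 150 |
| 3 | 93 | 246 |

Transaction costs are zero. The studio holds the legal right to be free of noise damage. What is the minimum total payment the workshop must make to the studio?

Efficient level: marginal profit ≥ marginal noise damage through level 2, so k* = 2.
With the studio holding the right, the workshop must at least compensate total damage at k*: 54 + 150 = 204.

€204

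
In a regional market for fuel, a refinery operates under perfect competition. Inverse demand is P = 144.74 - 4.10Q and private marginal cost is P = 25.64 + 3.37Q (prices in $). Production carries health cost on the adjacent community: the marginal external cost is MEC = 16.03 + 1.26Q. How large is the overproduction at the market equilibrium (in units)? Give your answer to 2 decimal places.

Market equilibrium (private): 25.64 + 3.37Q = 144.74 - 4.10Q → Q_m = 15.9438.
Social marginal cost = private MC + MEC = 41.67 + 4.63Q.
Set SMC = demand: 41.67 + 4.63Q = 144.74 - 4.10Q → Q* = 11.8064.
Gap = |15.9438 − 11.8064| = 4.1374.

4.14 units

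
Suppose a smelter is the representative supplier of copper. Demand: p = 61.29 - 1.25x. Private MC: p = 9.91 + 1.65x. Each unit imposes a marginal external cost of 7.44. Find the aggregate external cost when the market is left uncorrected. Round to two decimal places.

131.82

Market equilibrium (private): 9.91 + 1.65x = 61.29 - 1.25x → x_m = 17.7172.
Total external cost = MEC × x_m = 7.44 × 17.7172 = 131.8160.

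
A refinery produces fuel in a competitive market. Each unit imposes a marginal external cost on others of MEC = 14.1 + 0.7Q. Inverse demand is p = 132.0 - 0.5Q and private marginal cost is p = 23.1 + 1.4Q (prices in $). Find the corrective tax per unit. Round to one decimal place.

tax = $39.6 per unit

Social marginal cost = private MC + MEC = 37.2 + 2.1Q.
Set SMC = demand: 37.2 + 2.1Q = 132.0 - 0.5Q → Q* = 36.4615.
The Pigouvian tax equals MEC at Q*: 14.1 + 0.7×36.4615 = 39.6231.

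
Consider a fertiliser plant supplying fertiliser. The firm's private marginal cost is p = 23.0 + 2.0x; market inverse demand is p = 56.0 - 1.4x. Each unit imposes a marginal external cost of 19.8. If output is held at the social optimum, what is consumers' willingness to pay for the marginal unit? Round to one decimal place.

P = 50.6

Social marginal cost = private MC + MEC = 42.8 + 2.0x.
Set SMC = demand: 42.8 + 2.0x = 56.0 - 1.4x → x* = 3.8824.
Consumer price on the demand curve at x*: 56.0 − 1.4×3.8824 = 50.5646.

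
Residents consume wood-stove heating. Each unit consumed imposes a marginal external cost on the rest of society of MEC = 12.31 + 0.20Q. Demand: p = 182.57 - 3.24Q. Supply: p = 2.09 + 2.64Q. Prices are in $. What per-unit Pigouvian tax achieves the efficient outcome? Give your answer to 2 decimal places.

Social marginal benefit = demand − MEC = 170.26 - 3.44Q.
Set SMB = MC: 170.26 - 3.44Q = 2.09 + 2.64Q → Q* = 27.6595.
The Pigouvian tax equals MEC at Q*: 12.31 + 0.20×27.6595 = 17.8419.

tax = $17.84 per unit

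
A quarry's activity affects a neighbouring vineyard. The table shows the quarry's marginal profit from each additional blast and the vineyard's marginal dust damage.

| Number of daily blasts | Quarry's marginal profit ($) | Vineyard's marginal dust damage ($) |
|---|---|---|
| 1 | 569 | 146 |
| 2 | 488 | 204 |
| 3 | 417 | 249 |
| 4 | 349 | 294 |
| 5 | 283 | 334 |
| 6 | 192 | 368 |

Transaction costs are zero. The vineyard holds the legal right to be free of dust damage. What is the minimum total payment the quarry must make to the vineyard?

Efficient level: marginal profit ≥ marginal dust damage through level 4, so k* = 4.
With the vineyard holding the right, the quarry must at least compensate total damage at k*: 146 + 204 + 249 + 294 = 893.

$893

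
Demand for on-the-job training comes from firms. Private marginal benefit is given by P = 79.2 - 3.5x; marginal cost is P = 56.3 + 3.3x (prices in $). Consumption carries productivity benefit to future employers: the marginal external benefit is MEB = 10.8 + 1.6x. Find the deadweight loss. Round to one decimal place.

DWL = $25.2

Market equilibrium (private): 56.3 + 3.3x = 79.2 - 3.5x → x_m = 3.3676.
Social marginal benefit = demand + MEB = 90.0 - 1.9x.
Set SMB = MC: 90.0 - 1.9x = 56.3 + 3.3x → x* = 6.4808.
The welfare-loss triangle has base |x_m − x*| and height MEB(x_m) (the vertical gap between SMB and MC is zero at x* and MEB at x_m).
DWL = ½ × 3.1132 × 16.1882 = 25.1986.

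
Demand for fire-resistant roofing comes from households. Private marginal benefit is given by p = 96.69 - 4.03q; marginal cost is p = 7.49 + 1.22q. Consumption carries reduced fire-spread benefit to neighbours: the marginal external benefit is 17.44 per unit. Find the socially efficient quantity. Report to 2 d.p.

q* = 20.31

Social marginal benefit = demand + MEB = 114.13 - 4.03q.
Set SMB = MC: 114.13 - 4.03q = 7.49 + 1.22q → q* = 20.3124.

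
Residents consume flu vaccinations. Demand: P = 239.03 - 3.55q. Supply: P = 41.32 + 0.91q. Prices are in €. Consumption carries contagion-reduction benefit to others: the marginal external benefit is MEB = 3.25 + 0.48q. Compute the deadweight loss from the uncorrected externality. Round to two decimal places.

DWL = €75.58

Market equilibrium (private): 41.32 + 0.91q = 239.03 - 3.55q → q_m = 44.3296.
Social marginal benefit = demand + MEB = 242.28 - 3.07q.
Set SMB = MC: 242.28 - 3.07q = 41.32 + 0.91q → q* = 50.4925.
Height of the DWL triangle at q_m is SMB(q_m) − MC(q_m) = MEB(q_m) = 24.5282.
DWL = ½ × 6.1629 × 24.5282 = 75.5824.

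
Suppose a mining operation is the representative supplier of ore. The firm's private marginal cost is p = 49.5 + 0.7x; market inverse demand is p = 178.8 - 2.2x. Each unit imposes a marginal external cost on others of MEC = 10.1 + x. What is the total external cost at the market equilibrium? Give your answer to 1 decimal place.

Market equilibrium (private): 49.5 + 0.7x = 178.8 - 2.2x → x_m = 44.5862.
Total external cost = ∫₀^{x_m} (10.1 + 1.0x) dx = 10.1×44.5862 + ½×1.0×44.5862² = 1444.2852.

1444.3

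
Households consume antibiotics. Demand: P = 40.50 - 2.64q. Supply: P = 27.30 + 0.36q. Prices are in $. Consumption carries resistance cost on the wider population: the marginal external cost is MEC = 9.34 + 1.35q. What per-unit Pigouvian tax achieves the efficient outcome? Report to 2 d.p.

Social marginal benefit = demand − MEC = 31.16 - 3.99q.
Set SMB = MC: 31.16 - 3.99q = 27.30 + 0.36q → q* = 0.8874.
The Pigouvian tax equals MEC at q*: 9.34 + 1.35×0.8874 = 10.5380.

tax = $10.54 per unit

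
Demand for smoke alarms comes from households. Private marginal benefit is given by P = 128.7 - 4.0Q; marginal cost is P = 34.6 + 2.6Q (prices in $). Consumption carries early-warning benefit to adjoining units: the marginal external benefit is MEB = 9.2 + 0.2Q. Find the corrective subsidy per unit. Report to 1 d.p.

Social marginal benefit = demand + MEB = 137.9 - 3.8Q.
Set SMB = MC: 137.9 - 3.8Q = 34.6 + 2.6Q → Q* = 16.1406.
The Pigouvian subsidy equals MEB at Q*: 9.2 + 0.2×16.1406 = 12.4281.

subsidy = $12.4 per unit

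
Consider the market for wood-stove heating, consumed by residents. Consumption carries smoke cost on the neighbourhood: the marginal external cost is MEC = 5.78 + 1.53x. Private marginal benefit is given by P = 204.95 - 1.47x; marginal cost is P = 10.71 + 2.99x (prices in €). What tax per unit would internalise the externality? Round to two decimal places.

tax = €53.92 per unit

Social marginal benefit = demand − MEC = 199.17 - 3.00x.
Set SMB = MC: 199.17 - 3.00x = 10.71 + 2.99x → x* = 31.4624.
The Pigouvian tax equals MEC at x*: 5.78 + 1.53×31.4624 = 53.9175.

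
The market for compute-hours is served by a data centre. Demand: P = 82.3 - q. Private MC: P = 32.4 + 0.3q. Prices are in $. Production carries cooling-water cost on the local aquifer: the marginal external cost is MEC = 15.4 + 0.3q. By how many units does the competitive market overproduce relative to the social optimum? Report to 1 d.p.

Market equilibrium (private): 32.4 + 0.3q = 82.3 - q → q_m = 38.3846.
Social marginal cost = private MC + MEC = 47.8 + 0.6q.
Set SMC = demand: 47.8 + 0.6q = 82.3 - q → q* = 21.5625.
Gap = |38.3846 − 21.5625| = 16.8221.

16.8 units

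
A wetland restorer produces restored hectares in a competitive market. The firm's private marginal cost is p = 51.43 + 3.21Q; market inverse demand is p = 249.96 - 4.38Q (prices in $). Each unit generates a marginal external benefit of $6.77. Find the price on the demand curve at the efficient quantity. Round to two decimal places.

Social marginal cost = private MC − MEB = 44.66 + 3.21Q.
Set SMC = demand: 44.66 + 3.21Q = 249.96 - 4.38Q → Q* = 27.0487.
Consumer price on the demand curve at Q*: 249.96 − 4.38×27.0487 = 131.4867.

P = $131.49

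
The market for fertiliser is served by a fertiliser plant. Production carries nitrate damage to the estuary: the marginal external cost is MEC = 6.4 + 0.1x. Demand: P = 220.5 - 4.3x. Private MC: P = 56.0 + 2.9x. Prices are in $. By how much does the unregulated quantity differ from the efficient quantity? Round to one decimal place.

Market equilibrium (private): 56.0 + 2.9x = 220.5 - 4.3x → x_m = 22.8472.
Social marginal cost = private MC + MEC = 62.4 + 3.0x.
Set SMC = demand: 62.4 + 3.0x = 220.5 - 4.3x → x* = 21.6575.
Gap = |22.8472 − 21.6575| = 1.1897.

1.2 units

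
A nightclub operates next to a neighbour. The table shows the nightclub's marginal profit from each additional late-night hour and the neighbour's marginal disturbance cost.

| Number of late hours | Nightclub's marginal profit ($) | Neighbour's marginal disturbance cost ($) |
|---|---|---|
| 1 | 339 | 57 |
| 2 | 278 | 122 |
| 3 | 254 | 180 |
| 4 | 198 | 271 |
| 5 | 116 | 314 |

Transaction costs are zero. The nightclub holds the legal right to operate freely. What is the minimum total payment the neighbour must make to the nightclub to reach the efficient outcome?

Left alone the nightclub would choose level 5 (marginal profit stays positive).
Efficient level: k* = 3 (marginal profit ≥ marginal disturbance cost through 3).
The neighbour must at least cover the nightclub's forgone profit from cutting 5→3: 198 + 116 = 314.

$314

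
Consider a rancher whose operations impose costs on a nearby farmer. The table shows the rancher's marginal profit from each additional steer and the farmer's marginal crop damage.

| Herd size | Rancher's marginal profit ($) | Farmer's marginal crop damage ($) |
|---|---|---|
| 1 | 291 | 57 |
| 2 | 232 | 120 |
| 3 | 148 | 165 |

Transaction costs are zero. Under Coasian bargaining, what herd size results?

Bargaining reaches the level where marginal profit last exceeds marginal crop damage.
That holds through level 2 (232 ≥ 120) but not at 3 (148 < 165).

2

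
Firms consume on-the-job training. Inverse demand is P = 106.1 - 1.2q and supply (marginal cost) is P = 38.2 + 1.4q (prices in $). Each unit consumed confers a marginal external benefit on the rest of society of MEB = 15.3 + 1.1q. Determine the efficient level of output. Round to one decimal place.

q* = 55.5

Social marginal benefit = demand + MEB = 121.4 - 0.1q.
Set SMB = MC: 121.4 - 0.1q = 38.2 + 1.4q → q* = 55.4667.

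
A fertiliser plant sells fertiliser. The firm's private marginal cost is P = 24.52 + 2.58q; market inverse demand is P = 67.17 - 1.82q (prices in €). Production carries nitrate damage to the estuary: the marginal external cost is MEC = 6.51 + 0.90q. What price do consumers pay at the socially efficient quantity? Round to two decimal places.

P = €54.76

Social marginal cost = private MC + MEC = 31.03 + 3.48q.
Set SMC = demand: 31.03 + 3.48q = 67.17 - 1.82q → q* = 6.8189.
Consumer price on the demand curve at q*: 67.17 − 1.82×6.8189 = 54.7596.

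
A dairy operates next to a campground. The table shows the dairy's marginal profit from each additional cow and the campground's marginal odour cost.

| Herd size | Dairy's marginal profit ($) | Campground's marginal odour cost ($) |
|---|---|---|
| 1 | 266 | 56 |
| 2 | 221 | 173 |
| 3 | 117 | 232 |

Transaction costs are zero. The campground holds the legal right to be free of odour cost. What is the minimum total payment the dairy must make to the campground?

Efficient level: marginal profit ≥ marginal odour cost through level 2, so k* = 2.
With the campground holding the right, the dairy must at least compensate total damage at k*: 56 + 173 = 229.

$229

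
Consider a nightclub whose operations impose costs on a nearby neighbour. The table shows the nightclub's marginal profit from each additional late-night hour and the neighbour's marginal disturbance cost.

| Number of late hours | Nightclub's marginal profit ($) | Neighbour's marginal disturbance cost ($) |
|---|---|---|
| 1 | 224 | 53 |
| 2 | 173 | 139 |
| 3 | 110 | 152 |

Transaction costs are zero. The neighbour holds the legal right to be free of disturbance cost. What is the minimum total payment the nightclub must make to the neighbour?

$192

Efficient level: marginal profit ≥ marginal disturbance cost through level 2, so k* = 2.
With the neighbour holding the right, the nightclub must at least compensate total damage at k*: 53 + 139 = 192.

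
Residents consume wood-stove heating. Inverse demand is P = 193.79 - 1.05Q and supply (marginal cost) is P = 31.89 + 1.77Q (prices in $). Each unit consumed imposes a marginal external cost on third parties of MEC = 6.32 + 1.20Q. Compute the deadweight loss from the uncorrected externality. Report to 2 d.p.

DWL = $703.62

Market equilibrium (private): 31.89 + 1.77Q = 193.79 - 1.05Q → Q_m = 57.4113.
Social marginal benefit = demand − MEC = 187.47 - 2.25Q.
Set SMB = MC: 187.47 - 2.25Q = 31.89 + 1.77Q → Q* = 38.7015.
Between Q* and Q_m the wedge MC − SMB runs linearly from 0 to MEC(Q_m), so the loss is a triangle.
DWL = ½ × 18.7098 × 75.2136 = 703.6157.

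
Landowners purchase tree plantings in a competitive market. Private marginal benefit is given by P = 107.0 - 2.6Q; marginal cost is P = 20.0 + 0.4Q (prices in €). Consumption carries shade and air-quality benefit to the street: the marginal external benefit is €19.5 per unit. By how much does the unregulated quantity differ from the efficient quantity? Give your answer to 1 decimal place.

6.5 units

Market equilibrium (private): 20.0 + 0.4Q = 107.0 - 2.6Q → Q_m = 29.0000.
Social marginal benefit = demand + MEB = 126.5 - 2.6Q.
Set SMB = MC: 126.5 - 2.6Q = 20.0 + 0.4Q → Q* = 35.5000.
Gap = |29.0000 − 35.5000| = 6.5000.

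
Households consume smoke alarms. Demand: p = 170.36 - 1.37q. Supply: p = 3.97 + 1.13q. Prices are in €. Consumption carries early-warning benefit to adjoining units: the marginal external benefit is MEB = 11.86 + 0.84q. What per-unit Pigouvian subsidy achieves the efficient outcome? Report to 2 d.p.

subsidy = €102.06 per unit

Social marginal benefit = demand + MEB = 182.22 - 0.53q.
Set SMB = MC: 182.22 - 0.53q = 3.97 + 1.13q → q* = 107.3795.
The Pigouvian subsidy equals MEB at q*: 11.86 + 0.84×107.3795 = 102.0588.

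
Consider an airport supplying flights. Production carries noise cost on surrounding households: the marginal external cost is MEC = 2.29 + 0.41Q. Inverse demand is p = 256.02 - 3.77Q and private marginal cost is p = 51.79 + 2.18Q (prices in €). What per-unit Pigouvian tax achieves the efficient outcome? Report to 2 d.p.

Social marginal cost = private MC + MEC = 54.08 + 2.59Q.
Set SMC = demand: 54.08 + 2.59Q = 256.02 - 3.77Q → Q* = 31.7516.
The Pigouvian tax equals MEC at Q*: 2.29 + 0.41×31.7516 = 15.3082.

tax = €15.31 per unit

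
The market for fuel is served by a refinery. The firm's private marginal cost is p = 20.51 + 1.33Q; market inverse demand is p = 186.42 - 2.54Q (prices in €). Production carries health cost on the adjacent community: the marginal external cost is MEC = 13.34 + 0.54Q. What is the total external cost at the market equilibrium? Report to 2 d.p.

Market equilibrium (private): 20.51 + 1.33Q = 186.42 - 2.54Q → Q_m = 42.8708.
Total external cost = ∫₀^{Q_m} (13.34 + 0.54Q) dQ = 13.34×42.8708 + ½×0.54×42.8708² = 1068.1310.

€1068.13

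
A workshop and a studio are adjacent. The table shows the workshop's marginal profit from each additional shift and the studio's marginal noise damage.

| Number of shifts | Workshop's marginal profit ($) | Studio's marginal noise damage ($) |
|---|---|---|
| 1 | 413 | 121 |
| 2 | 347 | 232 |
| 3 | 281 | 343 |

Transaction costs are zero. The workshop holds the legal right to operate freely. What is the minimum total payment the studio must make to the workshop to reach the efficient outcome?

$281

Left alone the workshop would choose level 3 (marginal profit stays positive).
Efficient level: k* = 2 (marginal profit ≥ marginal noise damage through 2).
The studio must at least cover the workshop's forgone profit from cutting 3→2: 281 = 281.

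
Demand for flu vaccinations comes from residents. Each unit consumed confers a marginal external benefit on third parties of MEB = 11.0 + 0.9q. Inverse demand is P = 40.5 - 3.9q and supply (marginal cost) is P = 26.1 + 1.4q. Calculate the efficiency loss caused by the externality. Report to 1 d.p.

DWL = 20.5

Market equilibrium (private): 26.1 + 1.4q = 40.5 - 3.9q → q_m = 2.7170.
Social marginal benefit = demand + MEB = 51.5 - 3.0q.
Set SMB = MC: 51.5 - 3.0q = 26.1 + 1.4q → q* = 5.7727.
The welfare-loss triangle has base |q_m − q*| and height MEB(q_m) (the vertical gap between SMB and MC is zero at q* and MEB at q_m).
DWL = ½ × 3.0557 × 13.4453 = 20.5424.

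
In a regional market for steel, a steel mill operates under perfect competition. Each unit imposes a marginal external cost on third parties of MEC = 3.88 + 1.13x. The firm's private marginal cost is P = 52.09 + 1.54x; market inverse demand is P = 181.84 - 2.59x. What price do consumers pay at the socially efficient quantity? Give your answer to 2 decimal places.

P = 119.86

Social marginal cost = private MC + MEC = 55.97 + 2.67x.
Set SMC = demand: 55.97 + 2.67x = 181.84 - 2.59x → x* = 23.9297.
Consumer price on the demand curve at x*: 181.84 − 2.59×23.9297 = 119.8621.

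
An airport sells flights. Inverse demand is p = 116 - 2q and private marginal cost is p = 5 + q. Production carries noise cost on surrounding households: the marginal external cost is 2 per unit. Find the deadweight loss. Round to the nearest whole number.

DWL = 1

Market equilibrium (private): 5 + q = 116 - 2q → q_m = 37.0000.
Social marginal cost = private MC + MEC = 7 + q.
Set SMC = demand: 7 + q = 116 - 2q → q* = 36.3333.
The welfare-loss triangle has base |q_m − q*| and height MEC(q_m) (the vertical gap between SMC and demand is zero at q* and MEC at q_m).
DWL = ½ × 0.6667 × 2.0000 = 0.6667.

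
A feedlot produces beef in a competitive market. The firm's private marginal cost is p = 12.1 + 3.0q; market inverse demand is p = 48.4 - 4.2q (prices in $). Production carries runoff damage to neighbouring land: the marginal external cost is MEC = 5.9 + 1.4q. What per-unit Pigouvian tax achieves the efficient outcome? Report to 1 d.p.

tax = $10.8 per unit

Social marginal cost = private MC + MEC = 18.0 + 4.4q.
Set SMC = demand: 18.0 + 4.4q = 48.4 - 4.2q → q* = 3.5349.
The Pigouvian tax equals MEC at q*: 5.9 + 1.4×3.5349 = 10.8489.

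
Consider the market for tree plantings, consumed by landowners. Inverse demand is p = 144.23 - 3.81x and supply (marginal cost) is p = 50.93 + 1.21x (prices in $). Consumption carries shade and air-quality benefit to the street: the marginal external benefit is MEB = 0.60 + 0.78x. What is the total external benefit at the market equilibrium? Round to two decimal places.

Market equilibrium (private): 50.93 + 1.21x = 144.23 - 3.81x → x_m = 18.5857.
Total external benefit = ∫₀^{x_m} (0.60 + 0.78x) dx = 0.60×18.5857 + ½×0.78×18.5857² = 145.8684.

$145.87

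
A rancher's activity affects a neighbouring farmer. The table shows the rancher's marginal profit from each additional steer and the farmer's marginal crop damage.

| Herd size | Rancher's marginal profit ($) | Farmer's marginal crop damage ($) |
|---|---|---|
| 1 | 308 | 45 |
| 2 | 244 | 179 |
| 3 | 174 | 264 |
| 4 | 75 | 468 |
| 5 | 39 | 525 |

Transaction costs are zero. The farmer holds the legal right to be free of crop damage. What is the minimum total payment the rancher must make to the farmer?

Efficient level: marginal profit ≥ marginal crop damage through level 2, so k* = 2.
With the farmer holding the right, the rancher must at least compensate total damage at k*: 45 + 179 = 224.

$224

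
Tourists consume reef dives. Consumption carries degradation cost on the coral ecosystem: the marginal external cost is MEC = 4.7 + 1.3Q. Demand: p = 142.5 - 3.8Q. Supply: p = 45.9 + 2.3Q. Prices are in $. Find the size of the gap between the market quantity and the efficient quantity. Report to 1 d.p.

Market equilibrium (private): 45.9 + 2.3Q = 142.5 - 3.8Q → Q_m = 15.8361.
Social marginal benefit = demand − MEC = 137.8 - 5.1Q.
Set SMB = MC: 137.8 - 5.1Q = 45.9 + 2.3Q → Q* = 12.4189.
Gap = |15.8361 − 12.4189| = 3.4172.

3.4 units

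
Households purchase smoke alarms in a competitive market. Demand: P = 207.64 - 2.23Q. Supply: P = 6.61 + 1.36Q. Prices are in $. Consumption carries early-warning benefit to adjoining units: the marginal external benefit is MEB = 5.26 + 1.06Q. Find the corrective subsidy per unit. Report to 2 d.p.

Social marginal benefit = demand + MEB = 212.90 - 1.17Q.
Set SMB = MC: 212.90 - 1.17Q = 6.61 + 1.36Q → Q* = 81.5375.
The Pigouvian subsidy equals MEB at Q*: 5.26 + 1.06×81.5375 = 91.6898.

subsidy = $91.69 per unit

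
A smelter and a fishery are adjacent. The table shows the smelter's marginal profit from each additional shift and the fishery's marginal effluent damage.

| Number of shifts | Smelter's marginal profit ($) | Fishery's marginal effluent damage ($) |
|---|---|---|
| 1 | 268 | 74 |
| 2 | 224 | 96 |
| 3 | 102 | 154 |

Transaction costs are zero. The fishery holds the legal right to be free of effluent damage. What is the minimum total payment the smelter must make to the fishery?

$170

Efficient level: marginal profit ≥ marginal effluent damage through level 2, so k* = 2.
With the fishery holding the right, the smelter must at least compensate total damage at k*: 74 + 96 = 170.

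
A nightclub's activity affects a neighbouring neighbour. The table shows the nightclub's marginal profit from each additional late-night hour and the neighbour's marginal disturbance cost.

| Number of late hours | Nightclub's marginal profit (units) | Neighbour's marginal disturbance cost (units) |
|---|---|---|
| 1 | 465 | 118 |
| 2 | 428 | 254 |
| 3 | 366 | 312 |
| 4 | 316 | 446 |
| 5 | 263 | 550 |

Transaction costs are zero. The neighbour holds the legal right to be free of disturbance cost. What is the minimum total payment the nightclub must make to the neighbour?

684

Efficient level: marginal profit ≥ marginal disturbance cost through level 3, so k* = 3.
With the neighbour holding the right, the nightclub must at least compensate total damage at k*: 118 + 254 + 312 = 684.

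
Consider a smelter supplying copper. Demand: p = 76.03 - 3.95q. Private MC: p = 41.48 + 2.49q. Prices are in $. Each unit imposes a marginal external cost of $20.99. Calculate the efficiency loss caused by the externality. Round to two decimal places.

Market equilibrium (private): 41.48 + 2.49q = 76.03 - 3.95q → q_m = 5.3649.
Social marginal cost = private MC + MEC = 62.47 + 2.49q.
Set SMC = demand: 62.47 + 2.49q = 76.03 - 3.95q → q* = 2.1056.
The welfare-loss triangle has base |q_m − q*| and height MEC(q_m) (the vertical gap between SMC and demand is zero at q* and MEC at q_m).
DWL = ½ × 3.2593 × 20.9900 = 34.2064.

DWL = $34.21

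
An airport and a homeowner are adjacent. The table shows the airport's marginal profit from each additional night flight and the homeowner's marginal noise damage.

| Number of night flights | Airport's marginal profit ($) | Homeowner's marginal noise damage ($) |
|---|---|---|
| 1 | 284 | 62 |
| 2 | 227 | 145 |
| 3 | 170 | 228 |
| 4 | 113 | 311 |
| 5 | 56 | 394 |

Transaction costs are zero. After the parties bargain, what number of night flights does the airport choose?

2

Bargaining reaches the level where marginal profit last exceeds marginal noise damage.
That holds through level 2 (227 ≥ 145) but not at 3 (170 < 228).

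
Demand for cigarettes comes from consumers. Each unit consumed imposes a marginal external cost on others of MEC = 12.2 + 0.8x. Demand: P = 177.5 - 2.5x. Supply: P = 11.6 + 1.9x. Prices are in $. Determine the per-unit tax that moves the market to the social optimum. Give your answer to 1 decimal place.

tax = $35.8 per unit

Social marginal benefit = demand − MEC = 165.3 - 3.3x.
Set SMB = MC: 165.3 - 3.3x = 11.6 + 1.9x → x* = 29.5577.
The Pigouvian tax equals MEC at x*: 12.2 + 0.8×29.5577 = 35.8462.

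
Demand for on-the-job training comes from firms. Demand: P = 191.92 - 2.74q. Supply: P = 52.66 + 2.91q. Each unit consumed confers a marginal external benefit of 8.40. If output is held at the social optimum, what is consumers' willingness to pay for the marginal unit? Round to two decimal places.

Social marginal benefit = demand + MEB = 200.32 - 2.74q.
Set SMB = MC: 200.32 - 2.74q = 52.66 + 2.91q → q* = 26.1345.
Consumer price on the demand curve at q*: 191.92 − 2.74×26.1345 = 120.3115.

P = 120.31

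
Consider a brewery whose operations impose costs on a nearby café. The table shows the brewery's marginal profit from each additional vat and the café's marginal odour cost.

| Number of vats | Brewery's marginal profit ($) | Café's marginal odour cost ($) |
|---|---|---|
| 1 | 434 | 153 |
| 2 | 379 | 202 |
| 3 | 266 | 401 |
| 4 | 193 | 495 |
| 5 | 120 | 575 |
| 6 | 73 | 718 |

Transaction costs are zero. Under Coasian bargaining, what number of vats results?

2

Bargaining reaches the level where marginal profit last exceeds marginal odour cost.
That holds through level 2 (379 ≥ 202) but not at 3 (266 < 401).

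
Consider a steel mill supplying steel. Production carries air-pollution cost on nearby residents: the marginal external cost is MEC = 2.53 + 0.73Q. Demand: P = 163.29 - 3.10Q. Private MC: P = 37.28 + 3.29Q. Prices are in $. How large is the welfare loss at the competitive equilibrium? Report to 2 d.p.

DWL = $20.12

Market equilibrium (private): 37.28 + 3.29Q = 163.29 - 3.10Q → Q_m = 19.7199.
Social marginal cost = private MC + MEC = 39.81 + 4.02Q.
Set SMC = demand: 39.81 + 4.02Q = 163.29 - 3.10Q → Q* = 17.3427.
Between Q* and Q_m the wedge SMC − demand runs linearly from 0 to MEC(Q_m), so the loss is a triangle.
DWL = ½ × 2.3772 × 16.9255 = 20.1176.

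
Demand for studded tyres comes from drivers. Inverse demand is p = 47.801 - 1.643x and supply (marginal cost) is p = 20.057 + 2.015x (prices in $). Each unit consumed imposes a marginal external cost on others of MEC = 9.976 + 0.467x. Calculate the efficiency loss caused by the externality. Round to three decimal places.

DWL = $22.150

Market equilibrium (private): 20.057 + 2.015x = 47.801 - 1.643x → x_m = 7.5845.
Social marginal benefit = demand − MEC = 37.825 - 2.110x.
Set SMB = MC: 37.825 - 2.110x = 20.057 + 2.015x → x* = 4.3074.
Between x* and x_m the wedge MC − SMB runs linearly from 0 to MEC(x_m), so the loss is a triangle.
DWL = ½ × 3.2771 × 13.5179 = 22.1498.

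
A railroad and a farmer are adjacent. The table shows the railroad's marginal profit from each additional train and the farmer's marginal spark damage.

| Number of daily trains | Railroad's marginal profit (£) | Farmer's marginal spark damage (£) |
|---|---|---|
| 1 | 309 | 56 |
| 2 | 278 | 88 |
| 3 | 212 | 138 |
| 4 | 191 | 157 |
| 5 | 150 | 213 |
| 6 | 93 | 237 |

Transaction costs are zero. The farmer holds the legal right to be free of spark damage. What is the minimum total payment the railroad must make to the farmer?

£439

Efficient level: marginal profit ≥ marginal spark damage through level 4, so k* = 4.
With the farmer holding the right, the railroad must at least compensate total damage at k*: 56 + 88 + 138 + 157 = 439.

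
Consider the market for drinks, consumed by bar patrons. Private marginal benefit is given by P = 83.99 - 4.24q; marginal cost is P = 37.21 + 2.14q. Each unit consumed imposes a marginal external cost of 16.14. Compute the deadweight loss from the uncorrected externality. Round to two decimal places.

Market equilibrium (private): 37.21 + 2.14q = 83.99 - 4.24q → q_m = 7.3323.
Social marginal benefit = demand − MEC = 67.85 - 4.24q.
Set SMB = MC: 67.85 - 4.24q = 37.21 + 2.14q → q* = 4.8025.
Height of the DWL triangle at q_m is MC(q_m) − SMB(q_m) = MEC(q_m) = 16.1400.
DWL = ½ × 2.5298 × 16.1400 = 20.4155.

DWL = 20.42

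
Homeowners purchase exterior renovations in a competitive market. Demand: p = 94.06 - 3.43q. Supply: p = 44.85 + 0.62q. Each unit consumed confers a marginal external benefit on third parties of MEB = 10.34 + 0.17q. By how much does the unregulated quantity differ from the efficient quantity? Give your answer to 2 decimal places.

Market equilibrium (private): 44.85 + 0.62q = 94.06 - 3.43q → q_m = 12.1506.
Social marginal benefit = demand + MEB = 104.40 - 3.26q.
Set SMB = MC: 104.40 - 3.26q = 44.85 + 0.62q → q* = 15.3479.
Gap = |12.1506 − 15.3479| = 3.1973.

3.20 units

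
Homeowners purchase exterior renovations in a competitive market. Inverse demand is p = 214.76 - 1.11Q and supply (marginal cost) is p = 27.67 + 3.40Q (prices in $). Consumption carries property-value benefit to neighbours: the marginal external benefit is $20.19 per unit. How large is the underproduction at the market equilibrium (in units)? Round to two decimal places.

4.48 units

Market equilibrium (private): 27.67 + 3.40Q = 214.76 - 1.11Q → Q_m = 41.4834.
Social marginal benefit = demand + MEB = 234.95 - 1.11Q.
Set SMB = MC: 234.95 - 1.11Q = 27.67 + 3.40Q → Q* = 45.9601.
Gap = |41.4834 − 45.9601| = 4.4767.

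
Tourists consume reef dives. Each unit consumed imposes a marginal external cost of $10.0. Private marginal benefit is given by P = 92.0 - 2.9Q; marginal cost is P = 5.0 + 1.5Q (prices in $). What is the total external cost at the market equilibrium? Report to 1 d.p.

Market equilibrium (private): 5.0 + 1.5Q = 92.0 - 2.9Q → Q_m = 19.7727.
Total external cost = MEC × Q_m = 10.0 × 19.7727 = 197.7270.

$197.7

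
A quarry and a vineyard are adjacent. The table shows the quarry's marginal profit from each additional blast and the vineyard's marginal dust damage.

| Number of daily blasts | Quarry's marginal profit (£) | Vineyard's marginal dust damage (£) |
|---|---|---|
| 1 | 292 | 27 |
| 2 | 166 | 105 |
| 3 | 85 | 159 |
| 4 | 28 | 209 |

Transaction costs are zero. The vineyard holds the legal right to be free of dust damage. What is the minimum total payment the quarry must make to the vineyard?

£132

Efficient level: marginal profit ≥ marginal dust damage through level 2, so k* = 2.
With the vineyard holding the right, the quarry must at least compensate total damage at k*: 27 + 105 = 132.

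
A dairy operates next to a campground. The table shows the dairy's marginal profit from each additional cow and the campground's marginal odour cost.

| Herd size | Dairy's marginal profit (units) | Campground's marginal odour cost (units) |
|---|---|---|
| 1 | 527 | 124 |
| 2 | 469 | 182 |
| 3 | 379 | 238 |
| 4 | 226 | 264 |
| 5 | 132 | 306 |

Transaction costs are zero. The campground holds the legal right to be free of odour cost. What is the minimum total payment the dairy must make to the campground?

544

Efficient level: marginal profit ≥ marginal odour cost through level 3, so k* = 3.
With the campground holding the right, the dairy must at least compensate total damage at k*: 124 + 182 + 238 = 544.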